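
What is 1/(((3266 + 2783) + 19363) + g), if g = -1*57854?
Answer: -1/32442 ≈ -3.0824e-5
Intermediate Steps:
g = -57854
1/(((3266 + 2783) + 19363) + g) = 1/(((3266 + 2783) + 19363) - 57854) = 1/((6049 + 19363) - 57854) = 1/(25412 - 57854) = 1/(-32442) = -1/32442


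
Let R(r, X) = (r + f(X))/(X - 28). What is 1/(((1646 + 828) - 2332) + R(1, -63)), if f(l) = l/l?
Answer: 91/12920 ≈ 0.0070433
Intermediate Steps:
f(l) = 1
R(r, X) = (1 + r)/(-28 + X) (R(r, X) = (r + 1)/(X - 28) = (1 + r)/(-28 + X))
1/(((1646 + 828) - 2332) + R(1, -63)) = 1/(((1646 + 828) - 2332) + (1 + 1)/(-28 - 63)) = 1/((2474 - 2332) + 2/(-91)) = 1/(142 - 1/91*2) = 1/(142 - 2/91) = 1/(12920/91) = 91/12920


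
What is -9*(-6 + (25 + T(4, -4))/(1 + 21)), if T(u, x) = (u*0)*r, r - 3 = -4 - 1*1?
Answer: 963/22 ≈ 43.773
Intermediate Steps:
r = -2 (r = 3 + (-4 - 1*1) = 3 + (-4 - 1) = 3 - 5 = -2)
T(u, x) = 0 (T(u, x) = (u*0)*(-2) = 0*(-2) = 0)
-9*(-6 + (25 + T(4, -4))/(1 + 21)) = -9*(-6 + (25 + 0)/(1 + 21)) = -9*(-6 + 25/22) = -9*(-107/22) = 963/22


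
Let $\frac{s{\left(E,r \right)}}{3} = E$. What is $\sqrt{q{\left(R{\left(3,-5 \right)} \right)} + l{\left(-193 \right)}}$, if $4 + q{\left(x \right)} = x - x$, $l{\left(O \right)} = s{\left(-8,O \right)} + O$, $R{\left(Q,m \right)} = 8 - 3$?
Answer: $i \sqrt{221} \approx 14.866 i$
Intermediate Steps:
$R{\left(Q,m \right)} = 5$
$s{\left(E,r \right)} = 3 E$
$l{\left(O \right)} = -24 + O$ ($l{\left(O \right)} = 3 \left(-8\right) + O = -24 + O$)
$q{\left(x \right)} = -4$ ($q{\left(x \right)} = -4 + \left(x - x\right) = -4 + 0 = -4$)
$\sqrt{q{\left(R{\left(3,-5 \right)} \right)} + l{\left(-193 \right)}} = \sqrt{-4 - 217} = \sqrt{-221} = i \sqrt{221}$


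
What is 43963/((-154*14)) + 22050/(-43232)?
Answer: -34788361/1664432 ≈ -20.901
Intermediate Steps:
43963/((-154*14)) + 22050/(-43232) = 43963/(-2156) + 22050*(-1/43232) = 43963*(-1/2156) - 1575/3088 = -43963/2156 - 1575/3088 = -34788361/1664432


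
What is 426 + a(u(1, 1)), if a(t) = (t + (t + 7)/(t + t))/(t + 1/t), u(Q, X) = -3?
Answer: 4271/10 ≈ 427.10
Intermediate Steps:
a(t) = (t + (7 + t)/(2*t))/(t + 1/t) (a(t) = (t + (7 + t)/((2*t)))/(t + 1/t) = (t + (7 + t)*(1/(2*t)))/(t + 1/t) = (t + (7 + t)/(2*t))/(t + 1/t))
426 + a(u(1, 1)) = 426 + (7 - 3 + 2*(-3)²)/(2*(1 + (-3)²)) = 426 + (7 - 3 + 2*9)/(2*(1 + 9)) = 426 + (½)*(7 - 3 + 18)/10 = 426 + (½)*(⅒)*22 = 426 + 11/10 = 4271/10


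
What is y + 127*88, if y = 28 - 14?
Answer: 11190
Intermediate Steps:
y = 14
y + 127*88 = 14 + 127*88 = 14 + 11176 = 11190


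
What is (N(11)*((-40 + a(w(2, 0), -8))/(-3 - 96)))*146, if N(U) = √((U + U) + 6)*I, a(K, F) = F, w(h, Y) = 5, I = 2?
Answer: 9344*√7/33 ≈ 749.15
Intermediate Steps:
N(U) = 2*√(6 + 2*U) (N(U) = √((U + U) + 6)*2 = √(2*U + 6)*2 = √(6 + 2*U)*2 = 2*√(6 + 2*U))
(N(11)*((-40 + a(w(2, 0), -8))/(-3 - 96)))*146 = ((2*√(6 + 2*11))*((-40 - 8)/(-3 - 96)))*146 = ((2*√(6 + 22))*(-48/(-99)))*146 = ((2*√28)*(-48*(-1/99)))*146 = ((2*(2*√7))*(16/33))*146 = ((4*√7)*(16/33))*146 = (64*√7/33)*146 = 9344*√7/33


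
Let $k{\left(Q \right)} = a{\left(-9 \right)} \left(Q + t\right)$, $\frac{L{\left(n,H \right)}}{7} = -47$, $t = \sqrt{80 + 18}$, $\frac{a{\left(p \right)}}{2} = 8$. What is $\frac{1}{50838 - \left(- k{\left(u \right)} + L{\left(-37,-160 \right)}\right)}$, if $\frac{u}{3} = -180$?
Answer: $\frac{42527}{1808520641} - \frac{112 \sqrt{2}}{1808520641} \approx 2.3427 \cdot 10^{-5}$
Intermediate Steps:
$u = -540$ ($u = 3 \left(-180\right) = -540$)
$a{\left(p \right)} = 16$ ($a{\left(p \right)} = 2 \cdot 8 = 16$)
$t = 7 \sqrt{2}$ ($t = \sqrt{98} = 7 \sqrt{2} \approx 9.8995$)
$L{\left(n,H \right)} = -329$ ($L{\left(n,H \right)} = 7 \left(-47\right) = -329$)
$k{\left(Q \right)} = 16 Q + 112 \sqrt{2}$ ($k{\left(Q \right)} = 16 \left(Q + 7 \sqrt{2}\right) = 16 Q + 112 \sqrt{2}$)
$\frac{1}{50838 - \left(- k{\left(u \right)} + L{\left(-37,-160 \right)}\right)} = \frac{1}{50838 + \left(\left(16 \left(-540\right) + 112 \sqrt{2}\right) - -329\right)} = \frac{1}{50838 + \left(\left(-8640 + 112 \sqrt{2}\right) + 329\right)} = \frac{1}{50838 - \left(8311 - 112 \sqrt{2}\right)} = \frac{1}{42527 + 112 \sqrt{2}}$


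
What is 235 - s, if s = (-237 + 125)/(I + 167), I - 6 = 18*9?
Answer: 78837/335 ≈ 235.33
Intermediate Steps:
I = 168 (I = 6 + 18*9 = 6 + 162 = 168)
s = -112/335 (s = (-237 + 125)/(168 + 167) = -112/335 ≈ -0.33433)
235 - s = 235 - 1*(-112/335) = 235 + 112/335 = 78837/335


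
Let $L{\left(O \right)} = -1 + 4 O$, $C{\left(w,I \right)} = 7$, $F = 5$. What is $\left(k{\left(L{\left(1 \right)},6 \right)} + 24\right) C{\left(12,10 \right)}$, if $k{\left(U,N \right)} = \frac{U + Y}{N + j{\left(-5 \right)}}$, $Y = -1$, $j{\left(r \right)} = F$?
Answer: $\frac{1862}{11} \approx 169.27$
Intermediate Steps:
$j{\left(r \right)} = 5$
$k{\left(U,N \right)} = \frac{-1 + U}{5 + N}$ ($k{\left(U,N \right)} = \frac{U - 1}{N + 5} = \frac{-1 + U}{5 + N}$)
$\left(k{\left(L{\left(1 \right)},6 \right)} + 24\right) C{\left(12,10 \right)} = \left(\frac{-1 + \left(-1 + 4 \cdot 1\right)}{5 + 6} + 24\right) 7 = \left(\frac{-1 + \left(-1 + 4\right)}{11} + 24\right) 7 = \left(\frac{-1 + 3}{11} + 24\right) 7 = \left(\frac{1}{11} \cdot 2 + 24\right) 7 = \left(\frac{2}{11} + 24\right) 7 = \frac{266}{11} \cdot 7 = \frac{1862}{11}$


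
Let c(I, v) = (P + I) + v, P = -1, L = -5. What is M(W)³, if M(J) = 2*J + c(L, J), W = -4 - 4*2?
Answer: -74088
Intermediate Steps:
W = -12 (W = -4 - 8 = -12)
c(I, v) = -1 + I + v (c(I, v) = (-1 + I) + v = -1 + I + v)
M(J) = -6 + 3*J (M(J) = 2*J + (-1 - 5 + J) = 2*J + (-6 + J) = -6 + 3*J)
M(W)³ = (-6 + 3*(-12))³ = (-6 - 36)³ = (-42)³ = -74088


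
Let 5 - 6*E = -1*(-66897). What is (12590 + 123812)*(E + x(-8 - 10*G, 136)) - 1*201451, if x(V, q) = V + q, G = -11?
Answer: -4465314617/3 ≈ -1.4884e+9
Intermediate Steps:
E = -33446/3 (E = ⅚ - (-1)*(-66897)/6 = ⅚ - ⅙*66897 = ⅚ - 22299/2 = -33446/3 ≈ -11149.)
(12590 + 123812)*(E + x(-8 - 10*G, 136)) - 1*201451 = (12590 + 123812)*(-33446/3 + ((-8 - 10*(-11)) + 136)) - 1*201451 = 136402*(-33446/3 + ((-8 + 110) + 136)) - 201451 = 136402*(-33446/3 + (102 + 136)) - 201451 = 136402*(-33446/3 + 238) - 201451 = 136402*(-32732/3) - 201451 = -4464710264/3 - 201451 = -4465314617/3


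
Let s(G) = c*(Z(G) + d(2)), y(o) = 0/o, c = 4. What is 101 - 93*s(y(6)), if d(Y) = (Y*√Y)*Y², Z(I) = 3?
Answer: -1015 - 2976*√2 ≈ -5223.7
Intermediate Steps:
d(Y) = Y^(7/2) (d(Y) = Y^(3/2)*Y² = Y^(7/2))
y(o) = 0
s(G) = 12 + 32*√2 (s(G) = 4*(3 + 2^(7/2)) = 4*(3 + 8*√2) = 12 + 32*√2)
101 - 93*s(y(6)) = 101 - 93*(12 + 32*√2) = 101 + (-1116 - 2976*√2) = -1015 - 2976*√2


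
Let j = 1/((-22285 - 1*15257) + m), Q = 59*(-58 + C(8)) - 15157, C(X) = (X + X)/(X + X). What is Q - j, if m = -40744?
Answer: -1449856719/78286 ≈ -18520.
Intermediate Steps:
C(X) = 1 (C(X) = (2*X)/((2*X)) = (2*X)*(1/(2*X)) = 1)
Q = -18520 (Q = 59*(-58 + 1) - 15157 = 59*(-57) - 15157 = -3363 - 15157 = -18520)
j = -1/78286 (j = 1/((-22285 - 1*15257) - 40744) = 1/((-22285 - 15257) - 40744) = 1/(-37542 - 40744) = 1/(-78286) = -1/78286 ≈ -1.2774e-5)
Q - j = -18520 - 1*(-1/78286) = -18520 + 1/78286 = -1449856719/78286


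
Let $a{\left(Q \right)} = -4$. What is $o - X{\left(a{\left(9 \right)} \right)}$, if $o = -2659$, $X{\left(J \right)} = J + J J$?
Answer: $-2671$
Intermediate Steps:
$X{\left(J \right)} = J + J^{2}$
$o - X{\left(a{\left(9 \right)} \right)} = -2659 - - 4 \left(1 - 4\right) = -2659 - \left(-4\right) \left(-3\right) = -2659 - 12 = -2671$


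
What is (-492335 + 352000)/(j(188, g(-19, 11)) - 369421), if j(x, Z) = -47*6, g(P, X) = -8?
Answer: 140335/369703 ≈ 0.37959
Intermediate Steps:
j(x, Z) = -282
(-492335 + 352000)/(j(188, g(-19, 11)) - 369421) = (-492335 + 352000)/(-282 - 369421) = -140335/(-369703) = -140335*(-1/369703) = 140335/369703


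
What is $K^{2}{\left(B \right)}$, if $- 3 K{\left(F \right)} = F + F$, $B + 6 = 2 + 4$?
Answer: $0$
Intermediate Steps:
$B = 0$ ($B = -6 + \left(2 + 4\right) = -6 + 6 = 0$)
$K{\left(F \right)} = - \frac{2 F}{3}$ ($K{\left(F \right)} = - \frac{F + F}{3} = - \frac{2 F}{3}$)
$K^{2}{\left(B \right)} = \left(\left(- \frac{2}{3}\right) 0\right)^{2} = 0^{2} = 0$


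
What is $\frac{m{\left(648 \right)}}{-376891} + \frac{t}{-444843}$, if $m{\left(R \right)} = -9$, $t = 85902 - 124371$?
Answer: $\frac{4834207822}{55885774371} \approx 0.086502$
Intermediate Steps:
$t = -38469$ ($t = 85902 - 124371 = -38469$)
$\frac{m{\left(648 \right)}}{-376891} + \frac{t}{-444843} = - \frac{9}{-376891} - \frac{38469}{-444843} = \left(-9\right) \left(- \frac{1}{376891}\right) - - \frac{12823}{148281} = \frac{9}{376891} + \frac{12823}{148281} = \frac{4834207822}{55885774371}$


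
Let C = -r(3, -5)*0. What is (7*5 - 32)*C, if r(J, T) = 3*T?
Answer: 0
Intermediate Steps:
C = 0 (C = -3*(-5)*0 = -1*(-15)*0 = 15*0 = 0)
(7*5 - 32)*C = (7*5 - 32)*0 = (35 - 32)*0 = 3*0 = 0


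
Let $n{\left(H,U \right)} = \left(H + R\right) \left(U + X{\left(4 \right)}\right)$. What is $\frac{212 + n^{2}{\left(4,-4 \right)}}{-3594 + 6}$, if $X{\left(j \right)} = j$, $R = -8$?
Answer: $- \frac{53}{897} \approx -0.059086$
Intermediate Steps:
$n{\left(H,U \right)} = \left(-8 + H\right) \left(4 + U\right)$ ($n{\left(H,U \right)} = \left(H - 8\right) \left(U + 4\right) = \left(-8 + H\right) \left(4 + U\right)$)
$\frac{212 + n^{2}{\left(4,-4 \right)}}{-3594 + 6} = \frac{212 + \left(-32 - -32 + 4 \cdot 4 + 4 \left(-4\right)\right)^{2}}{-3594 + 6} = \frac{212 + \left(-32 + 32 + 16 - 16\right)^{2}}{-3588} = \left(212 + 0^{2}\right) \left(- \frac{1}{3588}\right) = \left(212 + 0\right) \left(- \frac{1}{3588}\right) = 212 \left(- \frac{1}{3588}\right) = - \frac{53}{897}$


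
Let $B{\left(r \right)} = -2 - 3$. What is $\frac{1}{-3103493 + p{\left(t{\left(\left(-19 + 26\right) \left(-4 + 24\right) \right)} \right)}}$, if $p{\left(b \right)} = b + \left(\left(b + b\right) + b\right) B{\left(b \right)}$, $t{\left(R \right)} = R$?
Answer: $- \frac{1}{3105453} \approx -3.2201 \cdot 10^{-7}$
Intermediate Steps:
$B{\left(r \right)} = -5$ ($B{\left(r \right)} = -2 - 3 = -5$)
$p{\left(b \right)} = - 14 b$ ($p{\left(b \right)} = b + \left(\left(b + b\right) + b\right) \left(-5\right) = b + \left(2 b + b\right) \left(-5\right) = b + 3 b \left(-5\right) = b - 15 b = - 14 b$)
$\frac{1}{-3103493 + p{\left(t{\left(\left(-19 + 26\right) \left(-4 + 24\right) \right)} \right)}} = \frac{1}{-3103493 - 14 \left(-19 + 26\right) \left(-4 + 24\right)} = \frac{1}{-3103493 - 14 \cdot 7 \cdot 20} = \frac{1}{-3103493 - 1960} = \frac{1}{-3105453} = - \frac{1}{3105453}$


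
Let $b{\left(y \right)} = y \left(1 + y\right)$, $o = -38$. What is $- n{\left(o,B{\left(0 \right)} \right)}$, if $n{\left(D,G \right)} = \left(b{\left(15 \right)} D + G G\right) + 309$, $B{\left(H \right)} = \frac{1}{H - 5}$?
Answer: $\frac{220274}{25} \approx 8811.0$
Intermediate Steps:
$B{\left(H \right)} = \frac{1}{-5 + H}$
$n{\left(D,G \right)} = 309 + G^{2} + 240 D$ ($n{\left(D,G \right)} = \left(15 \left(1 + 15\right) D + G G\right) + 309 = \left(15 \cdot 16 D + G^{2}\right) + 309 = \left(240 D + G^{2}\right) + 309 = \left(G^{2} + 240 D\right) + 309 = 309 + G^{2} + 240 D$)
$- n{\left(o,B{\left(0 \right)} \right)} = - (309 + \left(\frac{1}{-5 + 0}\right)^{2} + 240 \left(-38\right)) = - (309 + \left(\frac{1}{-5}\right)^{2} - 9120) = - (309 + \left(- \frac{1}{5}\right)^{2} - 9120) = - (309 + \frac{1}{25} - 9120) = \left(-1\right) \left(- \frac{220274}{25}\right) = \frac{220274}{25}$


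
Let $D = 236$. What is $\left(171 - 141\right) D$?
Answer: $7080$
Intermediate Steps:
$\left(171 - 141\right) D = \left(171 - 141\right) 236 = 30 \cdot 236 = 7080$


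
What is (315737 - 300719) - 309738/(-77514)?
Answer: 194069165/12919 ≈ 15022.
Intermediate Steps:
(315737 - 300719) - 309738/(-77514) = 15018 - 309738*(-1/77514) = 15018 + 51623/12919 = 194069165/12919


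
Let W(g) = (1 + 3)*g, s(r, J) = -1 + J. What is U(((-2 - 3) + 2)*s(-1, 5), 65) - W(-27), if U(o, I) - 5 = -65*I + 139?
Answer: -3973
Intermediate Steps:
U(o, I) = 144 - 65*I (U(o, I) = 5 + (-65*I + 139) = 5 + (139 - 65*I) = 144 - 65*I)
W(g) = 4*g
U(((-2 - 3) + 2)*s(-1, 5), 65) - W(-27) = (144 - 65*65) - 4*(-27) = (144 - 4225) - 1*(-108) = -4081 + 108 = -3973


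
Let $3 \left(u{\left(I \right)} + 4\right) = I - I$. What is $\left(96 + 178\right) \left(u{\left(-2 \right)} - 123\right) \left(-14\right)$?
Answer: $487172$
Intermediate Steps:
$u{\left(I \right)} = -4$ ($u{\left(I \right)} = -4 + \frac{I - I}{3} = -4 + \frac{1}{3} \cdot 0 = -4 + 0 = -4$)
$\left(96 + 178\right) \left(u{\left(-2 \right)} - 123\right) \left(-14\right) = \left(96 + 178\right) \left(-4 - 123\right) \left(-14\right) = 274 \left(-127\right) \left(-14\right) = \left(-34798\right) \left(-14\right) = 487172$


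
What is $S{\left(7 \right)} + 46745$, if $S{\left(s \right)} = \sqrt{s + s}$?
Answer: $46745 + \sqrt{14} \approx 46749.0$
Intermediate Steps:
$S{\left(s \right)} = \sqrt{2} \sqrt{s}$ ($S{\left(s \right)} = \sqrt{2 s} = \sqrt{2} \sqrt{s}$)
$S{\left(7 \right)} + 46745 = \sqrt{2} \sqrt{7} + 46745 = \sqrt{14} + 46745 = 46745 + \sqrt{14}$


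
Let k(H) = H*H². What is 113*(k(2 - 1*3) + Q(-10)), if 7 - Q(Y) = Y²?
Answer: -10622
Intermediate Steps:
Q(Y) = 7 - Y²
k(H) = H³
113*(k(2 - 1*3) + Q(-10)) = 113*((2 - 1*3)³ + (7 - 1*(-10)²)) = 113*((2 - 3)³ + (7 - 1*100)) = 113*((-1)³ + (7 - 100)) = 113*(-1 - 93) = 113*(-94) = -10622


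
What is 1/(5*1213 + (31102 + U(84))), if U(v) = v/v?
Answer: 1/37168 ≈ 2.6905e-5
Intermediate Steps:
U(v) = 1
1/(5*1213 + (31102 + U(84))) = 1/(5*1213 + (31102 + 1)) = 1/(6065 + 31103) = 1/37168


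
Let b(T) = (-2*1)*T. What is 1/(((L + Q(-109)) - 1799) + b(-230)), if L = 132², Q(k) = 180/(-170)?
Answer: 17/273427 ≈ 6.2174e-5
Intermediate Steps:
Q(k) = -18/17 (Q(k) = 180*(-1/170) = -18/17)
L = 17424
b(T) = -2*T
1/(((L + Q(-109)) - 1799) + b(-230)) = 1/(((17424 - 18/17) - 1799) - 2*(-230)) = 1/((296190/17 - 1799) + 460) = 1/(265607/17 + 460) = 1/(273427/17) = 17/273427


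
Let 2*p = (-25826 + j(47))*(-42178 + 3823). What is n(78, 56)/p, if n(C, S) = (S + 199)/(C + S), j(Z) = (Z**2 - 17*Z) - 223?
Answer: 17/4221128841 ≈ 4.0274e-9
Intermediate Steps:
j(Z) = -223 + Z**2 - 17*Z
n(C, S) = (199 + S)/(C + S)
p = 945028845/2 (p = ((-25826 + (-223 + 47**2 - 17*47))*(-42178 + 3823))/2 = ((-25826 + (-223 + 2209 - 799))*(-38355))/2 = ((-25826 + 1187)*(-38355))/2 = (-24639*(-38355))/2 = (1/2)*945028845 = 945028845/2 ≈ 4.7251e+8)
n(78, 56)/p = ((199 + 56)/(78 + 56))/(945028845/2) = (255/134)*(2/945028845) = 17/4221128841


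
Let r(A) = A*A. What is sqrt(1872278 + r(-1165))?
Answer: sqrt(3229503) ≈ 1797.1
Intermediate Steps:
r(A) = A**2
sqrt(1872278 + r(-1165)) = sqrt(1872278 + (-1165)**2) = sqrt(1872278 + 1357225) = sqrt(3229503)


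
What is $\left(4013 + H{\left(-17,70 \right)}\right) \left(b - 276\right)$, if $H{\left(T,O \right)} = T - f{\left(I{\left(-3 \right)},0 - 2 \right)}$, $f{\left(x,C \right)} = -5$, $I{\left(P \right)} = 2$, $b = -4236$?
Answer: $-18052512$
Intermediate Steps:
$H{\left(T,O \right)} = 5 + T$ ($H{\left(T,O \right)} = T - -5 = T + 5 = 5 + T$)
$\left(4013 + H{\left(-17,70 \right)}\right) \left(b - 276\right) = \left(4013 + \left(5 - 17\right)\right) \left(-4236 - 276\right) = \left(4013 - 12\right) \left(-4512\right) = 4001 \left(-4512\right) = -18052512$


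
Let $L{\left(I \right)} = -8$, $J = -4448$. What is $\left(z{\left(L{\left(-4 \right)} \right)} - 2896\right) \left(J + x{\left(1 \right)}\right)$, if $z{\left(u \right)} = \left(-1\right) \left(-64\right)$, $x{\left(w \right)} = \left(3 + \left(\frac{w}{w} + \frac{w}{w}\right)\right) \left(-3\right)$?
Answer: $12639216$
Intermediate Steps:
$x{\left(w \right)} = -15$ ($x{\left(w \right)} = \left(3 + \left(1 + 1\right)\right) \left(-3\right) = \left(3 + 2\right) \left(-3\right) = 5 \left(-3\right) = -15$)
$z{\left(u \right)} = 64$
$\left(z{\left(L{\left(-4 \right)} \right)} - 2896\right) \left(J + x{\left(1 \right)}\right) = \left(64 - 2896\right) \left(-4448 - 15\right) = \left(-2832\right) \left(-4463\right) = 12639216$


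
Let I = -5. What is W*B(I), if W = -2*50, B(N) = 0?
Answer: 0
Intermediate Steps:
W = -100
W*B(I) = -100*0 = 0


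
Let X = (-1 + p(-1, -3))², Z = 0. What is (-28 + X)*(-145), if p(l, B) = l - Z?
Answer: 3480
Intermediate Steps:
p(l, B) = l (p(l, B) = l - 1*0 = l + 0 = l)
X = 4 (X = (-1 - 1)² = (-2)² = 4)
(-28 + X)*(-145) = (-28 + 4)*(-145) = -24*(-145) = 3480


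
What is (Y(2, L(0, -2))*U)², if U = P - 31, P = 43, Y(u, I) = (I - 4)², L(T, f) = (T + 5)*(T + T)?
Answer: 36864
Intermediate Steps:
L(T, f) = 2*T*(5 + T) (L(T, f) = (5 + T)*(2*T) = 2*T*(5 + T))
Y(u, I) = (-4 + I)²
U = 12 (U = 43 - 31 = 12)
(Y(2, L(0, -2))*U)² = ((-4 + 2*0*(5 + 0))²*12)² = ((-4 + 2*0*5)²*12)² = ((-4 + 0)²*12)² = ((-4)²*12)² = (16*12)² = 192² = 36864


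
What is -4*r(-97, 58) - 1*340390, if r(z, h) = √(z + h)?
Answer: -340390 - 4*I*√39 ≈ -3.4039e+5 - 24.98*I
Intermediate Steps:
r(z, h) = √(h + z)
-4*r(-97, 58) - 1*340390 = -4*√(58 - 97) - 1*340390 = -4*I*√39 - 340390 = -340390 - 4*I*√39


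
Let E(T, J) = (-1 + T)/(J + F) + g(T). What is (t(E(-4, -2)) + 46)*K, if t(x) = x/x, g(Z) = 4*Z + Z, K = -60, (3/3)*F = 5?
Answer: -2820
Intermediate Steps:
F = 5
g(Z) = 5*Z
E(T, J) = 5*T + (-1 + T)/(5 + J) (E(T, J) = (-1 + T)/(J + 5) + 5*T = (-1 + T)/(5 + J) + 5*T = 5*T + (-1 + T)/(5 + J))
t(x) = 1
(t(E(-4, -2)) + 46)*K = (1 + 46)*(-60) = 47*(-60) = -2820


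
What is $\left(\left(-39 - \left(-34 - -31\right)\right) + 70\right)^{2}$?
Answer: $1156$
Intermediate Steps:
$\left(\left(-39 - \left(-34 - -31\right)\right) + 70\right)^{2} = \left(\left(-39 - \left(-34 + 31\right)\right) + 70\right)^{2} = \left(\left(-39 - -3\right) + 70\right)^{2} = \left(\left(-39 + 3\right) + 70\right)^{2} = \left(-36 + 70\right)^{2} = 34^{2} = 1156$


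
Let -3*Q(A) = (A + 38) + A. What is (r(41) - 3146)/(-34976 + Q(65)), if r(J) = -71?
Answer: 3217/35032 ≈ 0.091830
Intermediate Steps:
Q(A) = -38/3 - 2*A/3 (Q(A) = -((A + 38) + A)/3 = -((38 + A) + A)/3 = -(38 + 2*A)/3 = -38/3 - 2*A/3)
(r(41) - 3146)/(-34976 + Q(65)) = (-71 - 3146)/(-34976 + (-38/3 - 2/3*65)) = -3217/(-34976 + (-38/3 - 130/3)) = -3217/(-34976 - 56) = -3217/(-35032) = -3217*(-1/35032) = 3217/35032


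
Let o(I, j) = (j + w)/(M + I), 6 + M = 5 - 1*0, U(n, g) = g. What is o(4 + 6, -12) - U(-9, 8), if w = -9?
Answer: -31/3 ≈ -10.333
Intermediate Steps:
M = -1 (M = -6 + (5 - 1*0) = -6 + (5 + 0) = -6 + 5 = -1)
o(I, j) = (-9 + j)/(-1 + I) (o(I, j) = (j - 9)/(-1 + I) = (-9 + j)/(-1 + I))
o(4 + 6, -12) - U(-9, 8) = (-9 - 12)/(-1 + (4 + 6)) - 1*8 = -21/(-1 + 10) - 8 = -21/9 - 8 = (1/9)*(-21) - 8 = -7/3 - 8 = -31/3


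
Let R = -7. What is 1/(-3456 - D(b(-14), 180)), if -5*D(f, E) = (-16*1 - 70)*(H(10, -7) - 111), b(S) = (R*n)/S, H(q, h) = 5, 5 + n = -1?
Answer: -5/8164 ≈ -0.00061245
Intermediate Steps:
n = -6 (n = -5 - 1 = -6)
b(S) = 42/S (b(S) = (-7*(-6))/S = 42/S)
D(f, E) = -9116/5 (D(f, E) = -(-16*1 - 70)*(5 - 111)/5 = -(-16 - 70)*(-106)/5 = -(-86)*(-106)/5 = -⅕*9116 = -9116/5)
1/(-3456 - D(b(-14), 180)) = 1/(-3456 - 1*(-9116/5)) = 1/(-3456 + 9116/5) = 1/(-8164/5) = -5/8164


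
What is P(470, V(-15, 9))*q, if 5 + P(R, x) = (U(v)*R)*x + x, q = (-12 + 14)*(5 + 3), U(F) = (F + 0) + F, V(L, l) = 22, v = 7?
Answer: 2316432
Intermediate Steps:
U(F) = 2*F (U(F) = F + F = 2*F)
q = 16 (q = 2*8 = 16)
P(R, x) = -5 + x + 14*R*x (P(R, x) = -5 + (((2*7)*R)*x + x) = -5 + ((14*R)*x + x) = -5 + (14*R*x + x) = -5 + (x + 14*R*x) = -5 + x + 14*R*x)
P(470, V(-15, 9))*q = (-5 + 22 + 14*470*22)*16 = (-5 + 22 + 144760)*16 = 144777*16 = 2316432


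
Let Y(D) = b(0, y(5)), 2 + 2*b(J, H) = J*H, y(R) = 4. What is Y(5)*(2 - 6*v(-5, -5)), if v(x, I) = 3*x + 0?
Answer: -92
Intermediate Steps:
v(x, I) = 3*x
b(J, H) = -1 + H*J/2 (b(J, H) = -1 + (J*H)/2 = -1 + (H*J)/2 = -1 + H*J/2)
Y(D) = -1 (Y(D) = -1 + (½)*4*0 = -1 + 0 = -1)
Y(5)*(2 - 6*v(-5, -5)) = -(2 - 18*(-5)) = -(2 - 6*(-15)) = -(2 + 90) = -1*92 = -92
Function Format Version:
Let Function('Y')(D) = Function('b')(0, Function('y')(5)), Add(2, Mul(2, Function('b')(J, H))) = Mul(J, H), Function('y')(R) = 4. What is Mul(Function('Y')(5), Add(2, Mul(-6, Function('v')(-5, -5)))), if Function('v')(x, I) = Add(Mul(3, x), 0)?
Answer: -92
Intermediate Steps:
Function('v')(x, I) = Mul(3, x)
Function('b')(J, H) = Add(-1, Mul(Rational(1, 2), H, J)) (Function('b')(J, H) = Add(-1, Mul(Rational(1, 2), Mul(J, H))) = Add(-1, Mul(Rational(1, 2), Mul(H, J))) = Add(-1, Mul(Rational(1, 2), H, J)))
Function('Y')(D) = -1 (Function('Y')(D) = Add(-1, Mul(Rational(1, 2), 4, 0)) = Add(-1, 0) = -1)
Mul(Function('Y')(5), Add(2, Mul(-6, Function('v')(-5, -5)))) = Mul(-1, Add(2, Mul(-6, Mul(3, -5)))) = Mul(-1, Add(2, Mul(-6, -15))) = Mul(-1, Add(2, 90)) = Mul(-1, 92) = -92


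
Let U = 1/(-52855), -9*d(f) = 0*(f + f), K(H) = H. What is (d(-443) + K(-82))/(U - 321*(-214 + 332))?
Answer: 4334110/2002041691 ≈ 0.0021648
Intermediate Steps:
d(f) = 0 (d(f) = -0*(f + f) = -0*2*f = -⅑*0 = 0)
U = -1/52855 ≈ -1.8920e-5
(d(-443) + K(-82))/(U - 321*(-214 + 332)) = (0 - 82)/(-1/52855 - 321*(-214 + 332)) = -82/(-1/52855 - 321*118) = -82/(-1/52855 - 37878) = -82/(-2002041691/52855) = -82*(-52855/2002041691) = 4334110/2002041691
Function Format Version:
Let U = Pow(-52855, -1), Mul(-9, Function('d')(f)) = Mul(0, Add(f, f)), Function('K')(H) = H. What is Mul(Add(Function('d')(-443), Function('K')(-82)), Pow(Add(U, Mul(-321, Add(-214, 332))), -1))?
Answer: Rational(4334110, 2002041691) ≈ 0.0021648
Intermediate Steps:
Function('d')(f) = 0 (Function('d')(f) = Mul(Rational(-1, 9), Mul(0, Add(f, f))) = Mul(Rational(-1, 9), Mul(0, Mul(2, f))) = Mul(Rational(-1, 9), 0) = 0)
U = Rational(-1, 52855) ≈ -1.8920e-5
Mul(Add(Function('d')(-443), Function('K')(-82)), Pow(Add(U, Mul(-321, Add(-214, 332))), -1)) = Mul(Add(0, -82), Pow(Add(Rational(-1, 52855), Mul(-321, Add(-214, 332))), -1)) = Mul(-82, Pow(Add(Rational(-1, 52855), Mul(-321, 118)), -1)) = Mul(-82, Pow(Add(Rational(-1, 52855), -37878), -1)) = Mul(-82, Pow(Rational(-2002041691, 52855), -1)) = Mul(-82, Rational(-52855, 2002041691)) = Rational(4334110, 2002041691)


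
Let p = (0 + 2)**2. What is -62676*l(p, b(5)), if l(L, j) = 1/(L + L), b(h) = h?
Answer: -15669/2 ≈ -7834.5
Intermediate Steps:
p = 4 (p = 2**2 = 4)
l(L, j) = 1/(2*L)
-62676*l(p, b(5)) = -31338/4 = -62676*1/8 = -15669/2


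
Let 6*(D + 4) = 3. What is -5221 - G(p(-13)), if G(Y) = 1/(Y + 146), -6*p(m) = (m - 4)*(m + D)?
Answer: -2072741/397 ≈ -5221.0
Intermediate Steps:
D = -7/2 (D = -4 + (⅙)*3 = -4 + ½ = -7/2 ≈ -3.5000)
p(m) = -(-4 + m)*(-7/2 + m)/6 (p(m) = -(m - 4)*(m - 7/2)/6 = -(-4 + m)*(-7/2 + m)/6)
G(Y) = 1/(146 + Y)
-5221 - G(p(-13)) = -5221 - 1/(146 + (-7/3 - ⅙*(-13)² + (5/4)*(-13))) = -5221 - 1/(146 + (-7/3 - ⅙*169 - 65/4)) = -5221 - 1/(146 + (-7/3 - 169/6 - 65/4)) = -5221 - 1/(146 - 187/4) = -5221 - 1/397/4 = -5221 - 1*4/397 = -5221 - 4/397 = -2072741/397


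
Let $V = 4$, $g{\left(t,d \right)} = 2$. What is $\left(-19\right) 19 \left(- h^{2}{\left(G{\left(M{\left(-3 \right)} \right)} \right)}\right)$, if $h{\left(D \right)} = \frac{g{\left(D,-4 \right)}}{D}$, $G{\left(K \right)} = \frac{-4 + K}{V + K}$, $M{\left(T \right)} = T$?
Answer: $\frac{1444}{49} \approx 29.469$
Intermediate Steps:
$G{\left(K \right)} = \frac{-4 + K}{4 + K}$
$h{\left(D \right)} = \frac{2}{D}$
$\left(-19\right) 19 \left(- h^{2}{\left(G{\left(M{\left(-3 \right)} \right)} \right)}\right) = \left(-19\right) 19 \left(- \left(\frac{2}{\frac{1}{4 - 3} \left(-4 - 3\right)}\right)^{2}\right) = - 361 \left(- \left(\frac{2}{1^{-1} \left(-7\right)}\right)^{2}\right) = - 361 \left(- \left(\frac{2}{1 \left(-7\right)}\right)^{2}\right) = - 361 \left(- \left(\frac{2}{-7}\right)^{2}\right) = - 361 \left(- \left(2 \left(- \frac{1}{7}\right)\right)^{2}\right) = - 361 \left(- \left(- \frac{2}{7}\right)^{2}\right) = - 361 \left(\left(-1\right) \frac{4}{49}\right) = \left(-361\right) \left(- \frac{4}{49}\right) = \frac{1444}{49}$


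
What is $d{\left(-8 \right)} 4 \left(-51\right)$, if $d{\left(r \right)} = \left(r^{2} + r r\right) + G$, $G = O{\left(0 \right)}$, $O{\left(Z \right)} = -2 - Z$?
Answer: $-25704$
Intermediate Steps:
$G = -2$ ($G = -2 - 0 = -2 + 0 = -2$)
$d{\left(r \right)} = -2 + 2 r^{2}$ ($d{\left(r \right)} = \left(r^{2} + r r\right) - 2 = \left(r^{2} + r^{2}\right) - 2 = 2 r^{2} - 2 = -2 + 2 r^{2}$)
$d{\left(-8 \right)} 4 \left(-51\right) = \left(-2 + 2 \left(-8\right)^{2}\right) 4 \left(-51\right) = \left(-2 + 2 \cdot 64\right) 4 \left(-51\right) = \left(-2 + 128\right) 4 \left(-51\right) = 126 \cdot 4 \left(-51\right) = 504 \left(-51\right) = -25704$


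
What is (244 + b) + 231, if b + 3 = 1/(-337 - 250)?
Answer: 277063/587 ≈ 472.00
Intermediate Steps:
b = -1762/587 (b = -3 + 1/(-337 - 250) = -3 + 1/(-587) = -3 - 1/587 = -1762/587 ≈ -3.0017)
(244 + b) + 231 = (244 - 1762/587) + 231 = 141466/587 + 231 = 277063/587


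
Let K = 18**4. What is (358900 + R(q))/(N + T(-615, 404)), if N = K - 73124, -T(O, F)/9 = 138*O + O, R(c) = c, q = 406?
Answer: 359306/801217 ≈ 0.44845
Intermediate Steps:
K = 104976
T(O, F) = -1251*O (T(O, F) = -9*(138*O + O) = -1251*O)
N = 31852 (N = 104976 - 73124 = 31852)
(358900 + R(q))/(N + T(-615, 404)) = (358900 + 406)/(31852 - 1251*(-615)) = 359306/(31852 + 769365) = 359306/801217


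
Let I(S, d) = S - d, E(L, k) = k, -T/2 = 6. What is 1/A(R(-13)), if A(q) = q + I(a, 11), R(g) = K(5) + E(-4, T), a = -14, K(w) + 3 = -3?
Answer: -1/43 ≈ -0.023256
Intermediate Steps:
T = -12 (T = -2*6 = -12)
K(w) = -6 (K(w) = -3 - 3 = -6)
R(g) = -18 (R(g) = -6 - 12 = -18)
A(q) = -25 + q (A(q) = q + (-14 - 1*11) = q + (-14 - 11) = q - 25 = -25 + q)
1/A(R(-13)) = 1/(-25 - 18) = 1/(-43) = -1/43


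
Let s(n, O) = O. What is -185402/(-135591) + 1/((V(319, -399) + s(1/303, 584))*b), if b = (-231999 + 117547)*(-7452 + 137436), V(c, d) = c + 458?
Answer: 1251309001624050035/915126259906649856 ≈ 1.3674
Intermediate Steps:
V(c, d) = 458 + c
b = -14876928768 (b = -114452*129984 = -14876928768)
-185402/(-135591) + 1/((V(319, -399) + s(1/303, 584))*b) = -185402/(-135591) + 1/(((458 + 319) + 584)*(-14876928768)) = -185402*(-1/135591) - 1/14876928768/(777 + 584) = 185402/135591 - 1/14876928768/1361 = 185402/135591 + (1/1361)*(-1/14876928768) = 185402/135591 - 1/20247500053248 = 1251309001624050035/915126259906649856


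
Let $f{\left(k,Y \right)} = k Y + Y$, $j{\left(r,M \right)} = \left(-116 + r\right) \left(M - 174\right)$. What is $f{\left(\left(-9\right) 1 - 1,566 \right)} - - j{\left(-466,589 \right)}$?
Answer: $-246624$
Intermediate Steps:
$j{\left(r,M \right)} = \left(-174 + M\right) \left(-116 + r\right)$ ($j{\left(r,M \right)} = \left(-116 + r\right) \left(-174 + M\right) = \left(-174 + M\right) \left(-116 + r\right)$)
$f{\left(k,Y \right)} = Y + Y k$ ($f{\left(k,Y \right)} = Y k + Y = Y + Y k$)
$f{\left(\left(-9\right) 1 - 1,566 \right)} - - j{\left(-466,589 \right)} = 566 \left(1 - 10\right) - - (20184 - -81084 - 68324 + 589 \left(-466\right)) = 566 \left(1 - 10\right) - - (20184 + 81084 - 68324 - 274474) = 566 \left(1 - 10\right) - \left(-1\right) \left(-241530\right) = 566 \left(-9\right) - 241530 = -5094 - 241530 = -246624$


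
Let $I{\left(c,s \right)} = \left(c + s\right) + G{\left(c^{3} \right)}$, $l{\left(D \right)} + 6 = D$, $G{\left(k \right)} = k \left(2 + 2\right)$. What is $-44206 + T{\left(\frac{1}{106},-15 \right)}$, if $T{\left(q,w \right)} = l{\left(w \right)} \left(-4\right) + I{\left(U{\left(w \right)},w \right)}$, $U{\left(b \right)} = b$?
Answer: $-57652$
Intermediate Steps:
$G{\left(k \right)} = 4 k$ ($G{\left(k \right)} = k 4 = 4 k$)
$l{\left(D \right)} = -6 + D$
$I{\left(c,s \right)} = c + s + 4 c^{3}$ ($I{\left(c,s \right)} = \left(c + s\right) + 4 c^{3} = c + s + 4 c^{3}$)
$T{\left(q,w \right)} = 24 - 2 w + 4 w^{3}$ ($T{\left(q,w \right)} = \left(-6 + w\right) \left(-4\right) + \left(w + w + 4 w^{3}\right) = \left(24 - 4 w\right) + \left(2 w + 4 w^{3}\right) = 24 - 2 w + 4 w^{3}$)
$-44206 + T{\left(\frac{1}{106},-15 \right)} = -44206 + \left(24 - -30 + 4 \left(-15\right)^{3}\right) = -44206 + \left(24 + 30 + 4 \left(-3375\right)\right) = -44206 + \left(24 + 30 - 13500\right) = -44206 - 13446 = -57652$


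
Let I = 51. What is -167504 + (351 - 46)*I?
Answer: -151949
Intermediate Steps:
-167504 + (351 - 46)*I = -167504 + (351 - 46)*51 = -167504 + 305*51 = -167504 + 15555 = -151949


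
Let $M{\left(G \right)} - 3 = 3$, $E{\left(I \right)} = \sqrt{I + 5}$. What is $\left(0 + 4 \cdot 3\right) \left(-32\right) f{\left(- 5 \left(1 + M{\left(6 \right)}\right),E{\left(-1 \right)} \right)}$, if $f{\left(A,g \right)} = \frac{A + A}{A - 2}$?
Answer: $- \frac{26880}{37} \approx -726.49$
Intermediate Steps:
$E{\left(I \right)} = \sqrt{5 + I}$
$M{\left(G \right)} = 6$ ($M{\left(G \right)} = 3 + 3 = 6$)
$f{\left(A,g \right)} = \frac{2 A}{-2 + A}$
$\left(0 + 4 \cdot 3\right) \left(-32\right) f{\left(- 5 \left(1 + M{\left(6 \right)}\right),E{\left(-1 \right)} \right)} = \left(0 + 4 \cdot 3\right) \left(-32\right) \frac{2 \left(- 5 \left(1 + 6\right)\right)}{-2 - 5 \left(1 + 6\right)} = \left(0 + 12\right) \left(-32\right) \frac{2 \left(\left(-5\right) 7\right)}{-2 - 35} = 12 \left(-32\right) 2 \left(-35\right) \frac{1}{-2 - 35} = - 384 \cdot 2 \left(-35\right) \frac{1}{-37} = - 384 \cdot 2 \left(-35\right) \left(- \frac{1}{37}\right) = \left(-384\right) \frac{70}{37} = - \frac{26880}{37}$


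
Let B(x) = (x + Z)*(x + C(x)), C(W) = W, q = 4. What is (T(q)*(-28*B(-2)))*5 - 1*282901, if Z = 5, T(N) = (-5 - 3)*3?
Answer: -323221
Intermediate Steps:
T(N) = -24 (T(N) = -8*3 = -24)
B(x) = 2*x*(5 + x) (B(x) = (x + 5)*(x + x) = (5 + x)*(2*x) = 2*x*(5 + x))
(T(q)*(-28*B(-2)))*5 - 1*282901 = -(-672)*2*(-2)*(5 - 2)*5 - 1*282901 = -(-672)*2*(-2)*3*5 - 282901 = -(-672)*(-12)*5 - 282901 = -24*336*5 - 282901 = -8064*5 - 282901 = -40320 - 282901 = -323221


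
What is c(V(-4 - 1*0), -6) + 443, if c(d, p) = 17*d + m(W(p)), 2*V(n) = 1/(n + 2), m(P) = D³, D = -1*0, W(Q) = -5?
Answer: 1755/4 ≈ 438.75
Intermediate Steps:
D = 0
m(P) = 0 (m(P) = 0³ = 0)
V(n) = 1/(2*(2 + n)) (V(n) = 1/(2*(n + 2)) = 1/(2*(2 + n)))
c(d, p) = 17*d (c(d, p) = 17*d + 0 = 17*d)
c(V(-4 - 1*0), -6) + 443 = 17*(1/(2*(2 + (-4 - 1*0)))) + 443 = 17*(1/(2*(2 + (-4 + 0)))) + 443 = 17*(1/(2*(2 - 4))) + 443 = 17*((½)/(-2)) + 443 = 17*((½)*(-½)) + 443 = 17*(-¼) + 443 = -17/4 + 443 = 1755/4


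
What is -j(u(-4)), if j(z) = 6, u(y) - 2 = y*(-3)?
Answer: -6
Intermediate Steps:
u(y) = 2 - 3*y (u(y) = 2 + y*(-3) = 2 - 3*y)
-j(u(-4)) = -1*6 = -6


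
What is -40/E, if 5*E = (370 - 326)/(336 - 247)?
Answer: -4450/11 ≈ -404.55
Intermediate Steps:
E = 44/445 (E = ((370 - 326)/(336 - 247))/5 = (44/89)/5 = (44*(1/89))/5 = (⅕)*(44/89) = 44/445 ≈ 0.098876)
-40/E = -40/44/445 = -40*445/44 = -4450/11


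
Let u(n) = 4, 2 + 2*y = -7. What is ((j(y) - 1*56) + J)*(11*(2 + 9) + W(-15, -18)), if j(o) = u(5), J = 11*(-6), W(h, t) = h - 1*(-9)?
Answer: -13570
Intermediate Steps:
W(h, t) = 9 + h (W(h, t) = h + 9 = 9 + h)
y = -9/2 (y = -1 + (½)*(-7) = -1 - 7/2 = -9/2 ≈ -4.5000)
J = -66
j(o) = 4
((j(y) - 1*56) + J)*(11*(2 + 9) + W(-15, -18)) = ((4 - 1*56) - 66)*(11*(2 + 9) + (9 - 15)) = ((4 - 56) - 66)*(11*11 - 6) = (-52 - 66)*(121 - 6) = -118*115 = -13570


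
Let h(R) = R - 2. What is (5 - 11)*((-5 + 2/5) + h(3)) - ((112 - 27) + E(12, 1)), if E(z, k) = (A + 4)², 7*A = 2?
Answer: -20033/245 ≈ -81.767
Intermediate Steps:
A = 2/7 (A = (⅐)*2 = 2/7 ≈ 0.28571)
h(R) = -2 + R
E(z, k) = 900/49 (E(z, k) = (2/7 + 4)² = (30/7)² = 900/49)
(5 - 11)*((-5 + 2/5) + h(3)) - ((112 - 27) + E(12, 1)) = (5 - 11)*((-5 + 2/5) + (-2 + 3)) - ((112 - 27) + 900/49) = -6*((-5 + 2*(⅕)) + 1) - (85 + 900/49) = -6*((-5 + ⅖) + 1) - 1*5065/49 = -6*(-23/5 + 1) - 5065/49 = -6*(-18/5) - 5065/49 = 108/5 - 5065/49 = -20033/245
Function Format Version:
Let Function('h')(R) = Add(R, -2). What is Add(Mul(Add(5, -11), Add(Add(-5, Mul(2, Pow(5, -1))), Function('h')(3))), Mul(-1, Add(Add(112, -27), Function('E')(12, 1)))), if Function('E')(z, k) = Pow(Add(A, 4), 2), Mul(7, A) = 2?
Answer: Rational(-20033, 245) ≈ -81.767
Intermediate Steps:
A = Rational(2, 7) (A = Mul(Rational(1, 7), 2) = Rational(2, 7) ≈ 0.28571)
Function('h')(R) = Add(-2, R)
Function('E')(z, k) = Rational(900, 49) (Function('E')(z, k) = Pow(Add(Rational(2, 7), 4), 2) = Pow(Rational(30, 7), 2) = Rational(900, 49))
Add(Mul(Add(5, -11), Add(Add(-5, Mul(2, Pow(5, -1))), Function('h')(3))), Mul(-1, Add(Add(112, -27), Function('E')(12, 1)))) = Add(Mul(Add(5, -11), Add(Add(-5, Mul(2, Pow(5, -1))), Add(-2, 3))), Mul(-1, Add(Add(112, -27), Rational(900, 49)))) = Add(Mul(-6, Add(Add(-5, Mul(2, Rational(1, 5))), 1)), Mul(-1, Add(85, Rational(900, 49)))) = Add(Mul(-6, Add(Add(-5, Rational(2, 5)), 1)), Mul(-1, Rational(5065, 49))) = Add(Mul(-6, Add(Rational(-23, 5), 1)), Rational(-5065, 49)) = Add(Mul(-6, Rational(-18, 5)), Rational(-5065, 49)) = Add(Rational(108, 5), Rational(-5065, 49)) = Rational(-20033, 245)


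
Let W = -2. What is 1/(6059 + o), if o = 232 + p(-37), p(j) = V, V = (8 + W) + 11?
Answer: 1/6308 ≈ 0.00015853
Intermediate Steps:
V = 17 (V = (8 - 2) + 11 = 6 + 11 = 17)
p(j) = 17
o = 249 (o = 232 + 17 = 249)
1/(6059 + o) = 1/(6059 + 249) = 1/6308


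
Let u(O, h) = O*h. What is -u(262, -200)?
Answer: 52400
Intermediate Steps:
-u(262, -200) = -262*(-200) = -1*(-52400) = 52400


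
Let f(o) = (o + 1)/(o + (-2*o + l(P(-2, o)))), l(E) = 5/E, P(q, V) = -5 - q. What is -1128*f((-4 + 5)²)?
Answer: 846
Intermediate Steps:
f(o) = (1 + o)/(-5/3 - o) (f(o) = (o + 1)/(o + (-2*o + 5/(-5 - 1*(-2)))) = (1 + o)/(o + (-2*o + 5/(-5 + 2))) = (1 + o)/(o + (-2*o + 5/(-3))) = (1 + o)/(o + (-2*o + 5*(-⅓))) = (1 + o)/(o + (-2*o - 5/3)) = (1 + o)/(o + (-5/3 - 2*o)) = (1 + o)/(-5/3 - o))
-1128*f((-4 + 5)²) = -3384*(-1 - (-4 + 5)²)/(5 + 3*(-4 + 5)²) = -3384*(-1 - 1*1²)/(5 + 3*1²) = -3384*(-1 - 1*1)/(5 + 3*1) = -3384*(-1 - 1)/(5 + 3) = -3384*(-2)/8 = -1128*(-¾) = 846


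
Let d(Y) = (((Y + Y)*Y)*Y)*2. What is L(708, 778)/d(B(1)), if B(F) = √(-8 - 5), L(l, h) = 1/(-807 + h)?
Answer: -I*√13/19604 ≈ -0.00018392*I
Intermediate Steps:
B(F) = I*√13 (B(F) = √(-13) = I*√13)
d(Y) = 4*Y³ (d(Y) = (((2*Y)*Y)*Y)*2 = ((2*Y²)*Y)*2 = (2*Y³)*2 = 4*Y³)
L(708, 778)/d(B(1)) = 1/((-807 + 778)*((4*(I*√13)³))) = 1/((-29)*((4*(-13*I*√13)))) = -I*√13/676/29 = -I*√13/19604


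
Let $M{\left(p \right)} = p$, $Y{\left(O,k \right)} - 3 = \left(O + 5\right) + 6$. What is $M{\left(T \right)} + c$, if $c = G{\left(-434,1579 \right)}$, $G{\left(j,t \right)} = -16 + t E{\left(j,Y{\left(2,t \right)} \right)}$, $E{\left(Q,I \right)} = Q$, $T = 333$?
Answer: $-684969$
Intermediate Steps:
$Y{\left(O,k \right)} = 14 + O$ ($Y{\left(O,k \right)} = 3 + \left(\left(O + 5\right) + 6\right) = 3 + \left(\left(5 + O\right) + 6\right) = 3 + \left(11 + O\right) = 14 + O$)
$G{\left(j,t \right)} = -16 + j t$ ($G{\left(j,t \right)} = -16 + t j = -16 + j t$)
$c = -685302$ ($c = -16 - 685286 = -685302$)
$M{\left(T \right)} + c = 333 - 685302 = -684969$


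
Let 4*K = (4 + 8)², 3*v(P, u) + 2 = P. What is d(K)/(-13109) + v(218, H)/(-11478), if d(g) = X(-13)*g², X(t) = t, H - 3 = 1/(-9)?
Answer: 32072916/25077517 ≈ 1.2790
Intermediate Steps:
H = 26/9 (H = 3 + 1/(-9) = 3 - ⅑ = 26/9 ≈ 2.8889)
v(P, u) = -⅔ + P/3
K = 36 (K = (4 + 8)²/4 = (¼)*12² = (¼)*144 = 36)
d(g) = -13*g²
d(K)/(-13109) + v(218, H)/(-11478) = -13*36²/(-13109) + (-⅔ + (⅓)*218)/(-11478) = -13*1296*(-1/13109) + (-⅔ + 218/3)*(-1/11478) = -16848*(-1/13109) + 72*(-1/11478) = 16848/13109 - 12/1913 = 32072916/25077517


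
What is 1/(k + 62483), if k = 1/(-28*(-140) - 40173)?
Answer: 36253/2265196198 ≈ 1.6004e-5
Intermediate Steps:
k = -1/36253 (k = 1/(3920 - 40173) = 1/(-36253) = -1/36253 ≈ -2.7584e-5)
1/(k + 62483) = 1/(-1/36253 + 62483) = 1/(2265196198/36253) = 36253/2265196198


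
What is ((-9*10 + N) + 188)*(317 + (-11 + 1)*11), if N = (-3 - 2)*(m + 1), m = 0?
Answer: 19251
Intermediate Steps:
N = -5 (N = (-3 - 2)*(0 + 1) = -5*1 = -5)
((-9*10 + N) + 188)*(317 + (-11 + 1)*11) = ((-9*10 - 5) + 188)*(317 + (-11 + 1)*11) = ((-90 - 5) + 188)*(317 - 10*11) = (-95 + 188)*(317 - 110) = 93*207 = 19251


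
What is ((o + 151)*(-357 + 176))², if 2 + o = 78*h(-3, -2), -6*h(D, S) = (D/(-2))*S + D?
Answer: 1688141569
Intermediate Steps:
h(D, S) = -D/6 + D*S/12 (h(D, S) = -((D/(-2))*S + D)/6 = -((-D/2)*S + D)/6 = -(-D*S/2 + D)/6 = -(D - D*S/2)/6 = -D/6 + D*S/12)
o = 76 (o = -2 + 78*((1/12)*(-3)*(-2 - 2)) = -2 + 78*((1/12)*(-3)*(-4)) = -2 + 78*1 = -2 + 78 = 76)
((o + 151)*(-357 + 176))² = ((76 + 151)*(-357 + 176))² = (227*(-181))² = (-41087)² = 1688141569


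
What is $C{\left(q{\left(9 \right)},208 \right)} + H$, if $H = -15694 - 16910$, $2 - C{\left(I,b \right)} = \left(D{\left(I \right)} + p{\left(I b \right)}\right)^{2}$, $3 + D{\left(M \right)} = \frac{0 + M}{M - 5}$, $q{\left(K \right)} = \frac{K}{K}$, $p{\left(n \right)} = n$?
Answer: $- \frac{1192393}{16} \approx -74525.0$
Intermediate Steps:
$q{\left(K \right)} = 1$
$D{\left(M \right)} = -3 + \frac{M}{-5 + M}$ ($D{\left(M \right)} = -3 + \frac{0 + M}{M - 5} = -3 + \frac{M}{-5 + M}$)
$C{\left(I,b \right)} = 2 - \left(I b + \frac{15 - 2 I}{-5 + I}\right)^{2}$ ($C{\left(I,b \right)} = 2 - \left(\frac{15 - 2 I}{-5 + I} + I b\right)^{2} = 2 - \left(I b + \frac{15 - 2 I}{-5 + I}\right)^{2}$)
$H = -32604$
$C{\left(q{\left(9 \right)},208 \right)} + H = \left(2 - \frac{\left(15 - 2 + 208 \cdot 1^{2} - 5 \cdot 208\right)^{2}}{\left(-5 + 1\right)^{2}}\right) - 32604 = \left(2 - \frac{\left(15 - 2 + 208 \cdot 1 - 1040\right)^{2}}{16}\right) - 32604 = \left(2 - \frac{\left(15 - 2 + 208 - 1040\right)^{2}}{16}\right) - 32604 = \left(2 - \frac{\left(-819\right)^{2}}{16}\right) - 32604 = \left(2 - \frac{1}{16} \cdot 670761\right) - 32604 = \left(2 - \frac{670761}{16}\right) - 32604 = - \frac{670729}{16} - 32604 = - \frac{1192393}{16}$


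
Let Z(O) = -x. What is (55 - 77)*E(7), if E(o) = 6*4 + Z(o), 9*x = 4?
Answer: -4664/9 ≈ -518.22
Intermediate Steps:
x = 4/9 (x = (⅑)*4 = 4/9 ≈ 0.44444)
Z(O) = -4/9 (Z(O) = -1*4/9 = -4/9)
E(o) = 212/9 (E(o) = 6*4 - 4/9 = 24 - 4/9 = 212/9)
(55 - 77)*E(7) = (55 - 77)*(212/9) = -22*212/9 = -4664/9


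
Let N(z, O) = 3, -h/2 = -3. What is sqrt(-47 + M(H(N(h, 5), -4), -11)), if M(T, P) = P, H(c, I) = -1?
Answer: I*sqrt(58) ≈ 7.6158*I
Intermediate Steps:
h = 6 (h = -2*(-3) = 6)
sqrt(-47 + M(H(N(h, 5), -4), -11)) = sqrt(-47 - 11) = sqrt(-58) = I*sqrt(58)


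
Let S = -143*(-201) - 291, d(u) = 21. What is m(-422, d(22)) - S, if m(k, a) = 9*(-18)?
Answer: -28614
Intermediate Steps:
S = 28452 (S = 28743 - 291 = 28452)
m(k, a) = -162
m(-422, d(22)) - S = -162 - 1*28452 = -162 - 28452 = -28614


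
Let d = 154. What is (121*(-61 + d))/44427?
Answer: 3751/14809 ≈ 0.25329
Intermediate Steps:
(121*(-61 + d))/44427 = (121*(-61 + 154))/44427 = (121*93)*(1/44427) = 11253*(1/44427) = 3751/14809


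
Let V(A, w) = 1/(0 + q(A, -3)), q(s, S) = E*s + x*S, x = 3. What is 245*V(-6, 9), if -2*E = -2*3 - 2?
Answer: -245/33 ≈ -7.4242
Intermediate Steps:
E = 4 (E = -(-2*3 - 2)/2 = -(-6 - 2)/2 = -½*(-8) = 4)
q(s, S) = 3*S + 4*s (q(s, S) = 4*s + 3*S = 3*S + 4*s)
V(A, w) = 1/(-9 + 4*A) (V(A, w) = 1/(0 + (3*(-3) + 4*A)) = 1/(0 + (-9 + 4*A)) = 1/(-9 + 4*A))
245*V(-6, 9) = 245/(-9 + 4*(-6)) = 245/(-9 - 24) = 245/(-33) = 245*(-1/33) = -245/33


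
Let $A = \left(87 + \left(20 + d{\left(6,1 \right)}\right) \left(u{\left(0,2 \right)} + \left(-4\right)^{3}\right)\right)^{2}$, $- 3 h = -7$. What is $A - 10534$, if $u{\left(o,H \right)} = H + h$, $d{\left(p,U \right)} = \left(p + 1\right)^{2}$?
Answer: $16230366$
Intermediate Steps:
$h = \frac{7}{3}$ ($h = \left(- \frac{1}{3}\right) \left(-7\right) = \frac{7}{3} \approx 2.3333$)
$d{\left(p,U \right)} = \left(1 + p\right)^{2}$
$u{\left(o,H \right)} = \frac{7}{3} + H$ ($u{\left(o,H \right)} = H + \frac{7}{3} = \frac{7}{3} + H$)
$A = 16240900$ ($A = \left(87 + \left(20 + \left(1 + 6\right)^{2}\right) \left(\left(\frac{7}{3} + 2\right) + \left(-4\right)^{3}\right)\right)^{2} = \left(87 + \left(20 + 7^{2}\right) \left(\frac{13}{3} - 64\right)\right)^{2} = \left(87 + \left(20 + 49\right) \left(- \frac{179}{3}\right)\right)^{2} = \left(87 + 69 \left(- \frac{179}{3}\right)\right)^{2} = \left(87 - 4117\right)^{2} = \left(-4030\right)^{2} = 16240900$)
$A - 10534 = 16240900 - 10534 = 16230366$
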